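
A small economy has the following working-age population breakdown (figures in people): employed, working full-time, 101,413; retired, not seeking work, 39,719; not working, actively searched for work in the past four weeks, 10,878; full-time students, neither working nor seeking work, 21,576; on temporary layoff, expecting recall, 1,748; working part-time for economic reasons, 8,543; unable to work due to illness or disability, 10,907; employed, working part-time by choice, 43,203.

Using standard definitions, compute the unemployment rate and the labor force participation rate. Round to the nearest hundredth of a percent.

Employed = 101,413 + 8,543 + 43,203 = 153,159 (anyone who worked, including part-time for economic reasons, counts as employed).
Unemployed = 10,878 + 1,748 = 12,626 (jobless and actively searching, or on temporary layoff).
Labor force = 153,159 + 12,626 = 165,785.
Not in labor force = 39,719 + 21,576 + 10,907 = 72,202 (those not working and not actively searching are outside the labor force).
Civilian working-age population = 165,785 + 72,202 = 237,987.
Unemployment rate = 12,626 / 165,785 = 7.62%.
Labor force participation rate = 165,785 / 237,987 = 69.66%.

Unemployment rate ≈ 7.62%; labor force participation rate ≈ 69.66%.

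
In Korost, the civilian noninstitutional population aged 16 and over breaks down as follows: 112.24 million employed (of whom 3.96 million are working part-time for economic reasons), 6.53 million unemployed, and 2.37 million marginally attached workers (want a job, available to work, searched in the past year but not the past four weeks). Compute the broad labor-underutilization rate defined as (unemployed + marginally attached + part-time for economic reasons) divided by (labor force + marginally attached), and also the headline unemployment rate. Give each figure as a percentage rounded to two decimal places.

Broad underutilization rate ≈ 10.62%; headline unemployment rate ≈ 5.50%.

Labor force = 112.24 + 6.53 = 118.77 million.
Numerator = 6.53 + 2.37 + 3.96 = 12.86 million.
Denominator = 118.77 + 2.37 = 121.14 million.
Broad rate = 12.86 / 121.14 = 10.62%.
Headline unemployment rate = 6.53 / 118.77 = 5.50%.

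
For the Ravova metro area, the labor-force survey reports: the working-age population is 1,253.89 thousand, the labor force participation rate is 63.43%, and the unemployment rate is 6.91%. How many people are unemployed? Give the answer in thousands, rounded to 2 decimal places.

Labor force = 0.6343 × 1,253.89 = 795.34 thousand.
Unemployed = 0.0691 × 795.34 ≈ 54.96 thousand.

About 54.96 thousand are unemployed.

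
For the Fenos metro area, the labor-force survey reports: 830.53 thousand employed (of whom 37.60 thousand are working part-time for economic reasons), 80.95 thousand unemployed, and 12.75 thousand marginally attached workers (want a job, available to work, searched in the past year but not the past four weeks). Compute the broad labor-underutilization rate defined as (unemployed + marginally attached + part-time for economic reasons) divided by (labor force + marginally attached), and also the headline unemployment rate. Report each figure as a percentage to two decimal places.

Broad underutilization rate ≈ 14.21%; headline unemployment rate ≈ 8.88%.

Labor force = 830.53 + 80.95 = 911.48 thousand.
Numerator = 80.95 + 12.75 + 37.60 = 131.30 thousand.
Denominator = 911.48 + 12.75 = 924.23 thousand.
Broad rate = 131.30 / 924.23 = 14.21%.
Headline unemployment rate = 80.95 / 911.48 = 8.88%.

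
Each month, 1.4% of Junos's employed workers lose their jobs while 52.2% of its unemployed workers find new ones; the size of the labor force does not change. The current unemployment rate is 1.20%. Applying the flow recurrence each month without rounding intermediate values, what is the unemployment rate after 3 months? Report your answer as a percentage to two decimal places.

Unemployment rate after three months ≈ 2.47%.

With a fixed labor force, u_{t+1} = u_t + s·(1−u_t) − f·u_t = u_t·(1−s−f) + s.
Here 1−s−f = 0.464 and s = 0.014.
u_1 = 0.012000 × 0.464 + 0.014 = 0.019568.
u_2 = 0.019568 × 0.464 + 0.014 = 0.023080.
u_3 = 0.023080 × 0.464 + 0.014 = 0.024709.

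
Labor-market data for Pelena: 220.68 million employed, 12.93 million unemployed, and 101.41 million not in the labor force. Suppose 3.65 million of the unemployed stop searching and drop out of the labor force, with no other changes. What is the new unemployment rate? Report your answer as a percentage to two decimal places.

Initially, labor force = 220.68 + 12.93 = 233.61 million, so u = 12.93/233.61 = 5.53%.
After the change, unemployed and labor force both fall by 3.65 → E = 220.68, U = 9.28, labor force = 229.96 million.
New unemployment rate = 9.28 / 229.96 = 4.04%.

New unemployment rate ≈ 4.04%.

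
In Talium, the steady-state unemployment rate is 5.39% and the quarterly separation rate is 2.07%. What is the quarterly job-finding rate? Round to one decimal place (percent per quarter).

Job-finding rate ≈ 36.3% per quarter.

From u* = s/(s+f): f = s·(1−u)/u.
f = 2.07 × (1 − 0.0539) / 0.0539 = 1.9584 / 0.0539 ≈ 36.3% per quarter.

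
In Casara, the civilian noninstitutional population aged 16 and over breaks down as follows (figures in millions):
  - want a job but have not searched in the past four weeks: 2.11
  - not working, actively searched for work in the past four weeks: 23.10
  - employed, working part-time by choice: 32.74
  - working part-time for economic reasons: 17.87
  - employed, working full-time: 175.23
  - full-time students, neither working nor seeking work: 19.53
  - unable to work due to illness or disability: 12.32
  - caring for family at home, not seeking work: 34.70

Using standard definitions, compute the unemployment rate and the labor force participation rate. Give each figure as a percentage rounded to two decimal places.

Unemployment rate ≈ 9.28%; labor force participation rate ≈ 78.38%.

Employed = 32.74 + 17.87 + 175.23 = 225.84 million (anyone who worked, including part-time for economic reasons, counts as employed).
Unemployed = 23.10 million.
Labor force = 225.84 + 23.10 = 248.94 million.
Not in labor force = 2.11 + 19.53 + 12.32 + 34.70 = 68.66 million (those not working and not actively searching are outside the labor force — including those who want a job but have given up searching).
Civilian working-age population = 248.94 + 68.66 = 317.60 million.
Unemployment rate = 23.10 / 248.94 = 9.28%.
Labor force participation rate = 248.94 / 317.60 = 78.38%.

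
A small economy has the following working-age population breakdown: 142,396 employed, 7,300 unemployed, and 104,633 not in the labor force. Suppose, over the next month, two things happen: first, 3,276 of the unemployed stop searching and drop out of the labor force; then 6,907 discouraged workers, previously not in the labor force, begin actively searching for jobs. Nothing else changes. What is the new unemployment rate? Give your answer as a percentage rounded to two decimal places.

Initially, labor force = 142,396 + 7,300 = 149,696, so u = 7,300/149,696 = 4.88%.
After the first change, unemployed and labor force both fall by 3,276 → E = 142,396, U = 4,024, labor force = 146,420.
After the second change, unemployed and labor force both rise by 6,907 → E = 142,396, U = 10,931, labor force = 153,327.
New unemployment rate = 10,931 / 153,327 = 7.13%.

New unemployment rate ≈ 7.13%.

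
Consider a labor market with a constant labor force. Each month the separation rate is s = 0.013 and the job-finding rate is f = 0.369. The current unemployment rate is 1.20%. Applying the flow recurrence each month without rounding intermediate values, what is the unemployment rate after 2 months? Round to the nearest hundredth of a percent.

With a fixed labor force, u_{t+1} = u_t + s·(1−u_t) − f·u_t = u_t·(1−s−f) + s.
Here 1−s−f = 0.618 and s = 0.013.
u_1 = 0.012000 × 0.618 + 0.013 = 0.020416.
u_2 = 0.020416 × 0.618 + 0.013 = 0.025617.

Unemployment rate after two months ≈ 2.56%.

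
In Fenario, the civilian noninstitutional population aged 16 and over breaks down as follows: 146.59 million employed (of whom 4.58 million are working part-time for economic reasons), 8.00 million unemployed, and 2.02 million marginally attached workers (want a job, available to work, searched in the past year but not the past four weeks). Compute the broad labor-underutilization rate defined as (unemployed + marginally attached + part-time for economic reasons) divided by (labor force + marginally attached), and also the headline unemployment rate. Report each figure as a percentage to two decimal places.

Labor force = 146.59 + 8.00 = 154.59 million.
Numerator = 8.00 + 2.02 + 4.58 = 14.60 million.
Denominator = 154.59 + 2.02 = 156.61 million.
Broad rate = 14.60 / 156.61 = 9.32%.
Headline unemployment rate = 8.00 / 154.59 = 5.17%.

Broad underutilization rate ≈ 9.32%; headline unemployment rate ≈ 5.17%.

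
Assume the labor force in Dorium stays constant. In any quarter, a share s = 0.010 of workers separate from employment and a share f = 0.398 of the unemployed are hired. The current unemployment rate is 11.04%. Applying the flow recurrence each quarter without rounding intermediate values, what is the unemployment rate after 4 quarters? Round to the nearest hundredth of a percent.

Unemployment rate after four quarters ≈ 3.51%.

With a fixed labor force, u_{t+1} = u_t + s·(1−u_t) − f·u_t = u_t·(1−s−f) + s.
Here 1−s−f = 0.592 and s = 0.010.
u_1 = 0.110400 × 0.592 + 0.010 = 0.075357.
u_2 = 0.075357 × 0.592 + 0.010 = 0.054611.
u_3 = 0.054611 × 0.592 + 0.010 = 0.042330.
u_4 = 0.042330 × 0.592 + 0.010 = 0.035059.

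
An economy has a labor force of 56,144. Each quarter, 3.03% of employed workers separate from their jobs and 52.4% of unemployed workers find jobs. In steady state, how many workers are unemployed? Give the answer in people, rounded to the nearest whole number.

Steady-state unemployment rate u* = s/(s+f) = 3.03/(3.03+52.4) = 0.054664.
Unemployed = u* × labor force = 0.054664 × 56,144 ≈ 3,069.

About 3,069 are unemployed in steady state.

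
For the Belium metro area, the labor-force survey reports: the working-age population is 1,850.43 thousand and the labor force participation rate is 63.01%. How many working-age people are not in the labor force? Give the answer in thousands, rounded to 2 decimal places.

Share not in the labor force = 1 − 0.6301 = 0.3699.
Not in labor force = 0.3699 × 1,850.43 ≈ 684.47 thousand.

About 684.47 thousand are not in the labor force.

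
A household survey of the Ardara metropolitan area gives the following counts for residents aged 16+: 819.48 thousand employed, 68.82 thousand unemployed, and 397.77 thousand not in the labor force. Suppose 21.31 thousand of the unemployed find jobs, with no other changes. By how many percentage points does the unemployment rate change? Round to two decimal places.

Initially, labor force = 819.48 + 68.82 = 888.30 thousand, so u = 68.82/888.30 = 7.75%.
After the change, unemployed falls and employed rises by 21.31; labor force unchanged → E = 840.79, U = 47.51, labor force = 888.30 thousand.
New unemployment rate = 47.51 / 888.30 = 5.35%.
Change = 5.35% − 7.75% = −2.40 percentage points.

The unemployment rate changes by −2.40 percentage points.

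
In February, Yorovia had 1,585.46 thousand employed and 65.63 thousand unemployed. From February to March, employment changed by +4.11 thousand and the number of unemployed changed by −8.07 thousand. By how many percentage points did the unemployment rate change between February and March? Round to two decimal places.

The unemployment rate changed by −0.48 percentage points.

February: labor force = 1,585.46 + 65.63 = 1,651.09; u = 65.63/1,651.09 = 3.97%.
March: labor force = 1,589.57 + 57.56 = 1,647.13; u = 57.56/1,647.13 = 3.49%.
Change = 3.49% − 3.97% = −0.48 pp.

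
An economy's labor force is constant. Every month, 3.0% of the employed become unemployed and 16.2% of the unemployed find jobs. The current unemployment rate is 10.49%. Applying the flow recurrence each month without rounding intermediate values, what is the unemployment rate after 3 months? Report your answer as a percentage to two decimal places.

With a fixed labor force, u_{t+1} = u_t + s·(1−u_t) − f·u_t = u_t·(1−s−f) + s.
Here 1−s−f = 0.808 and s = 0.030.
u_1 = 0.104900 × 0.808 + 0.030 = 0.114759.
u_2 = 0.114759 × 0.808 + 0.030 = 0.122725.
u_3 = 0.122725 × 0.808 + 0.030 = 0.129162.

Unemployment rate after three months ≈ 12.92%.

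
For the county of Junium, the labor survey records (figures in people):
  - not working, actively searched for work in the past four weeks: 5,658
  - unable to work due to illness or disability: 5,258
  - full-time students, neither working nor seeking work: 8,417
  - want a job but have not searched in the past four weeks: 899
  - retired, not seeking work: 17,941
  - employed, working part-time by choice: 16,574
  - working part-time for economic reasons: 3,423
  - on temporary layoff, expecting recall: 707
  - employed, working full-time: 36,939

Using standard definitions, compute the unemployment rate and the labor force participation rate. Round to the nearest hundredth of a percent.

Employed = 16,574 + 3,423 + 36,939 = 56,936 (anyone who worked, including part-time for economic reasons, counts as employed).
Unemployed = 5,658 + 707 = 6,365 (jobless and actively searching, or on temporary layoff).
Labor force = 56,936 + 6,365 = 63,301.
Not in labor force = 5,258 + 8,417 + 899 + 17,941 = 32,515 (those not working and not actively searching are outside the labor force — including those who want a job but have given up searching).
Civilian working-age population = 63,301 + 32,515 = 95,816.
Unemployment rate = 6,365 / 63,301 = 10.06%.
Labor force participation rate = 63,301 / 95,816 = 66.07%.

Unemployment rate ≈ 10.06%; labor force participation rate ≈ 66.07%.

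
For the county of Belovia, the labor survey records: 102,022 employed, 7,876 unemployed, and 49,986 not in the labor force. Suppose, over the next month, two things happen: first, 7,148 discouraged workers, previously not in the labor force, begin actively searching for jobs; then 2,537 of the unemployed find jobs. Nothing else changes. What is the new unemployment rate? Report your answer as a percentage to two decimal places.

New unemployment rate ≈ 10.67%.

Initially, labor force = 102,022 + 7,876 = 109,898, so u = 7,876/109,898 = 7.17%.
After the first change, unemployed and labor force both rise by 7,148 → E = 102,022, U = 15,024, labor force = 117,046.
After the second change, unemployed falls and employed rises by 2,537; labor force unchanged → E = 104,559, U = 12,487, labor force = 117,046.
New unemployment rate = 12,487 / 117,046 = 10.67%.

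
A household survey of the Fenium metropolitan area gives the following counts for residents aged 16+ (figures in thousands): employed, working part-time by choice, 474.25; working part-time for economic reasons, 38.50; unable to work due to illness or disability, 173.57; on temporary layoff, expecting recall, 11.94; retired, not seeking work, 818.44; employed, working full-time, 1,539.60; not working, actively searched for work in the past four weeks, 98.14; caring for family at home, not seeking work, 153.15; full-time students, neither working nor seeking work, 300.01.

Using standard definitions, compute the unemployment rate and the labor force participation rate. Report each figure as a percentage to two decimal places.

Unemployment rate ≈ 5.09%; labor force participation rate ≈ 59.94%.

Employed = 474.25 + 38.50 + 1,539.60 = 2,052.35 thousand (anyone who worked, including part-time for economic reasons, counts as employed).
Unemployed = 11.94 + 98.14 = 110.08 thousand (jobless and actively searching, or on temporary layoff).
Labor force = 2,052.35 + 110.08 = 2,162.43 thousand.
Not in labor force = 173.57 + 818.44 + 153.15 + 300.01 = 1,445.17 thousand (those not working and not actively searching are outside the labor force).
Civilian working-age population = 2,162.43 + 1,445.17 = 3,607.60 thousand.
Unemployment rate = 110.08 / 2,162.43 = 5.09%.
Labor force participation rate = 2,162.43 / 3,607.60 = 59.94%.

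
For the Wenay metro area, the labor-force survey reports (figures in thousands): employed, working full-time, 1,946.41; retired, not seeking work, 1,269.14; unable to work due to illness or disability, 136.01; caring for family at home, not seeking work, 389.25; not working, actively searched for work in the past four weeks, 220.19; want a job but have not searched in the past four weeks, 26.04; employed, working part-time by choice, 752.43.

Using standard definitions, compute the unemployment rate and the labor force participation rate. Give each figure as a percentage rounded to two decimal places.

Employed = 1,946.41 + 752.43 = 2,698.84 thousand.
Unemployed = 220.19 thousand.
Labor force = 2,698.84 + 220.19 = 2,919.03 thousand.
Not in labor force = 1,269.14 + 136.01 + 389.25 + 26.04 = 1,820.44 thousand (those not working and not actively searching are outside the labor force — including those who want a job but have given up searching).
Civilian working-age population = 2,919.03 + 1,820.44 = 4,739.47 thousand.
Unemployment rate = 220.19 / 2,919.03 = 7.54%.
Labor force participation rate = 2,919.03 / 4,739.47 = 61.59%.

Unemployment rate ≈ 7.54%; labor force participation rate ≈ 61.59%.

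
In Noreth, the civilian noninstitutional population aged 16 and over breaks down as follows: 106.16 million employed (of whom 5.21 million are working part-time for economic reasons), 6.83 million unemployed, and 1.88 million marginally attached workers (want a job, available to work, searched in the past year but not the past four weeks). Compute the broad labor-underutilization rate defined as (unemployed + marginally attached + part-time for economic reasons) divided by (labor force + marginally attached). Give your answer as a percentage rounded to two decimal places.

Broad underutilization rate ≈ 12.12%.

Labor force = 106.16 + 6.83 = 112.99 million.
Numerator = 6.83 + 1.88 + 5.21 = 13.92 million.
Denominator = 112.99 + 1.88 = 114.87 million.
Broad rate = 13.92 / 114.87 = 12.12%.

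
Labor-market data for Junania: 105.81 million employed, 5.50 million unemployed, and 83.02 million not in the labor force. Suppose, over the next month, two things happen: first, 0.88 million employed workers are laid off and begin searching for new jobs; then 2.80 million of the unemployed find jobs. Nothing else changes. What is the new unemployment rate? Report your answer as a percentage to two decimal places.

Initially, labor force = 105.81 + 5.50 = 111.31 million, so u = 5.50/111.31 = 4.94%.
After the first change, employed falls and unemployed rises by 0.88; labor force unchanged → E = 104.93, U = 6.38, labor force = 111.31 million.
After the second change, unemployed falls and employed rises by 2.80; labor force unchanged → E = 107.73, U = 3.58, labor force = 111.31 million.
New unemployment rate = 3.58 / 111.31 = 3.22%.

New unemployment rate ≈ 3.22%.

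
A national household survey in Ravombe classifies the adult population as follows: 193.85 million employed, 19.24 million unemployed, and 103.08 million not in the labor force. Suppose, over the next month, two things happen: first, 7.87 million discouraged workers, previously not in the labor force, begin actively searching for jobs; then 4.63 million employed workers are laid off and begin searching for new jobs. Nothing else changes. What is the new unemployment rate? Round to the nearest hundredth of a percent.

Initially, labor force = 193.85 + 19.24 = 213.09 million, so u = 19.24/213.09 = 9.03%.
After the first change, unemployed and labor force both rise by 7.87 → E = 193.85, U = 27.11, labor force = 220.96 million.
After the second change, employed falls and unemployed rises by 4.63; labor force unchanged → E = 189.22, U = 31.74, labor force = 220.96 million.
New unemployment rate = 31.74 / 220.96 = 14.36%.

New unemployment rate ≈ 14.36%.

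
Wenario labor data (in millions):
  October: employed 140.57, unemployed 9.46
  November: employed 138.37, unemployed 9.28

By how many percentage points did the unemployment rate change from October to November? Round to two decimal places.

October: labor force = 140.57 + 9.46 = 150.03; u = 9.46/150.03 = 6.31%.
November: labor force = 138.37 + 9.28 = 147.65; u = 9.28/147.65 = 6.29%.
Change = 6.29% − 6.31% = −0.02 pp.

The unemployment rate changed by −0.02 percentage points.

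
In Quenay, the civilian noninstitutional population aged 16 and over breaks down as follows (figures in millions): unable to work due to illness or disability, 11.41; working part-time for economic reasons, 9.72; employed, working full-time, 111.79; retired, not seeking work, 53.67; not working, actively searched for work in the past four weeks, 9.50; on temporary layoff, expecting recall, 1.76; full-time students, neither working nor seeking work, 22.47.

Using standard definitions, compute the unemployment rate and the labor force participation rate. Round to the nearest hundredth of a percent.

Unemployment rate ≈ 8.48%; labor force participation rate ≈ 60.26%.

Employed = 9.72 + 111.79 = 121.51 million (anyone who worked, including part-time for economic reasons, counts as employed).
Unemployed = 9.50 + 1.76 = 11.26 million (jobless and actively searching, or on temporary layoff).
Labor force = 121.51 + 11.26 = 132.77 million.
Not in labor force = 11.41 + 53.67 + 22.47 = 87.55 million (those not working and not actively searching are outside the labor force).
Civilian working-age population = 132.77 + 87.55 = 220.32 million.
Unemployment rate = 11.26 / 132.77 = 8.48%.
Labor force participation rate = 132.77 / 220.32 = 60.26%.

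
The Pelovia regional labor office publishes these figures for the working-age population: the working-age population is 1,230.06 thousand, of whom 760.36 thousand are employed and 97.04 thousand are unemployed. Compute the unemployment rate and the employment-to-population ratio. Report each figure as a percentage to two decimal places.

Unemployment rate ≈ 11.32%; employment-population ratio ≈ 61.81%.

Labor force = employed + unemployed = 760.36 + 97.04 = 857.40 thousand.
Unemployment rate = 97.04 / 857.40 = 11.32%.
Employment-population ratio = 760.36 / 1,230.06 = 61.81%.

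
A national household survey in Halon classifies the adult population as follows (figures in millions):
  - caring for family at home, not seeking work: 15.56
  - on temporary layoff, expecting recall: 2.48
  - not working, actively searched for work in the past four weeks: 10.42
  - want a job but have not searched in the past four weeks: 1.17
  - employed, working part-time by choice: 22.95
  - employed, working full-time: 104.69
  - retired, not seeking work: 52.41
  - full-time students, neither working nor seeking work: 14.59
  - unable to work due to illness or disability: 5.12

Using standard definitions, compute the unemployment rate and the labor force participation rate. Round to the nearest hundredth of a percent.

Unemployment rate ≈ 9.18%; labor force participation rate ≈ 61.27%.

Employed = 22.95 + 104.69 = 127.64 million.
Unemployed = 2.48 + 10.42 = 12.90 million (jobless and actively searching, or on temporary layoff).
Labor force = 127.64 + 12.90 = 140.54 million.
Not in labor force = 15.56 + 1.17 + 52.41 + 14.59 + 5.12 = 88.85 million (those not working and not actively searching are outside the labor force — including those who want a job but have given up searching).
Civilian working-age population = 140.54 + 88.85 = 229.39 million.
Unemployment rate = 12.90 / 140.54 = 9.18%.
Labor force participation rate = 140.54 / 229.39 = 61.27%.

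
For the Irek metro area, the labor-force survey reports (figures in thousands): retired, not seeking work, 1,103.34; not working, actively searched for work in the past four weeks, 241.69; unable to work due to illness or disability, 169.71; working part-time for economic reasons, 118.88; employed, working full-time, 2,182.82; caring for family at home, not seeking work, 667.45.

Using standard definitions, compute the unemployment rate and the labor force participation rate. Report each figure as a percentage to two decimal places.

Employed = 118.88 + 2,182.82 = 2,301.70 thousand (anyone who worked, including part-time for economic reasons, counts as employed).
Unemployed = 241.69 thousand.
Labor force = 2,301.70 + 241.69 = 2,543.39 thousand.
Not in labor force = 1,103.34 + 169.71 + 667.45 = 1,940.50 thousand (those not working and not actively searching are outside the labor force).
Civilian working-age population = 2,543.39 + 1,940.50 = 4,483.89 thousand.
Unemployment rate = 241.69 / 2,543.39 = 9.50%.
Labor force participation rate = 2,543.39 / 4,483.89 = 56.72%.

Unemployment rate ≈ 9.50%; labor force participation rate ≈ 56.72%.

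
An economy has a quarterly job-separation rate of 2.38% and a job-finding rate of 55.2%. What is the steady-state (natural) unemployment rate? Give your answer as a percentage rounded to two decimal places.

At steady state the flows balance: s·E = f·U, so U/(E+U) = s/(s+f).
u* = 2.38 / (2.38 + 55.2) = 2.38 / 57.58 = 4.13%.

Steady-state unemployment rate ≈ 4.13%.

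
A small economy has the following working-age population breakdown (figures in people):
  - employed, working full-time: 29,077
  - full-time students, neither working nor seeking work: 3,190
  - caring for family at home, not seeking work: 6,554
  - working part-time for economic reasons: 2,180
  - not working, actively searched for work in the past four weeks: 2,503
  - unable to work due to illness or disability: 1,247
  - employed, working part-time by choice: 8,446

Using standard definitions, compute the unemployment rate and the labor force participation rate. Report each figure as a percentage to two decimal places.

Employed = 29,077 + 2,180 + 8,446 = 39,703 (anyone who worked, including part-time for economic reasons, counts as employed).
Unemployed = 2,503.
Labor force = 39,703 + 2,503 = 42,206.
Not in labor force = 3,190 + 6,554 + 1,247 = 10,991 (those not working and not actively searching are outside the labor force).
Civilian working-age population = 42,206 + 10,991 = 53,197.
Unemployment rate = 2,503 / 42,206 = 5.93%.
Labor force participation rate = 42,206 / 53,197 = 79.34%.

Unemployment rate ≈ 5.93%; labor force participation rate ≈ 79.34%.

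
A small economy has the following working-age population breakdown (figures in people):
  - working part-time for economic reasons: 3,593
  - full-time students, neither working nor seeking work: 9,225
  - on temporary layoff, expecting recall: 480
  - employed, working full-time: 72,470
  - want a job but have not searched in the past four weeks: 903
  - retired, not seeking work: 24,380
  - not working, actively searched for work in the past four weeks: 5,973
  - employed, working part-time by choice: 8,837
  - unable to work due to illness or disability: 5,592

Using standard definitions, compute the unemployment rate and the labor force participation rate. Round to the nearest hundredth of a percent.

Employed = 3,593 + 72,470 + 8,837 = 84,900 (anyone who worked, including part-time for economic reasons, counts as employed).
Unemployed = 480 + 5,973 = 6,453 (jobless and actively searching, or on temporary layoff).
Labor force = 84,900 + 6,453 = 91,353.
Not in labor force = 9,225 + 903 + 24,380 + 5,592 = 40,100 (those not working and not actively searching are outside the labor force — including those who want a job but have given up searching).
Civilian working-age population = 91,353 + 40,100 = 131,453.
Unemployment rate = 6,453 / 91,353 = 7.06%.
Labor force participation rate = 91,353 / 131,453 = 69.49%.

Unemployment rate ≈ 7.06%; labor force participation rate ≈ 69.49%.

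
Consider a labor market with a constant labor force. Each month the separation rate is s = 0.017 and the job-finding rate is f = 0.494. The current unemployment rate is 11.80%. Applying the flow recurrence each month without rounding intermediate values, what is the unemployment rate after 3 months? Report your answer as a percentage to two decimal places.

With a fixed labor force, u_{t+1} = u_t + s·(1−u_t) − f·u_t = u_t·(1−s−f) + s.
Here 1−s−f = 0.489 and s = 0.017.
u_1 = 0.118000 × 0.489 + 0.017 = 0.074702.
u_2 = 0.074702 × 0.489 + 0.017 = 0.053529.
u_3 = 0.053529 × 0.489 + 0.017 = 0.043176.

Unemployment rate after three months ≈ 4.32%.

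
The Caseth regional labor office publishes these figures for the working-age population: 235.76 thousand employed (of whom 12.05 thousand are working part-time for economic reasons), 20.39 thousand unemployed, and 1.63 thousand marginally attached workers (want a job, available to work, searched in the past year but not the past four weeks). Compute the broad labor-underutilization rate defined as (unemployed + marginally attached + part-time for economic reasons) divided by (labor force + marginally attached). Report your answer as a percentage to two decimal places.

Broad underutilization rate ≈ 13.22%.

Labor force = 235.76 + 20.39 = 256.15 thousand.
Numerator = 20.39 + 1.63 + 12.05 = 34.07 thousand.
Denominator = 256.15 + 1.63 = 257.78 thousand.
Broad rate = 34.07 / 257.78 = 13.22%.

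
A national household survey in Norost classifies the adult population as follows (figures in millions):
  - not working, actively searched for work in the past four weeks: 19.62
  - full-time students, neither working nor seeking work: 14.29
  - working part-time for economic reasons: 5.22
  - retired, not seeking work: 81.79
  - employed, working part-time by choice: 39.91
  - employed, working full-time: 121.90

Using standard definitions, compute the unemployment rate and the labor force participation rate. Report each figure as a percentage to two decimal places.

Unemployment rate ≈ 10.51%; labor force participation rate ≈ 66.02%.

Employed = 5.22 + 39.91 + 121.90 = 167.03 million (anyone who worked, including part-time for economic reasons, counts as employed).
Unemployed = 19.62 million.
Labor force = 167.03 + 19.62 = 186.65 million.
Not in labor force = 14.29 + 81.79 = 96.08 million (those not working and not actively searching are outside the labor force).
Civilian working-age population = 186.65 + 96.08 = 282.73 million.
Unemployment rate = 19.62 / 186.65 = 10.51%.
Labor force participation rate = 186.65 / 282.73 = 66.02%.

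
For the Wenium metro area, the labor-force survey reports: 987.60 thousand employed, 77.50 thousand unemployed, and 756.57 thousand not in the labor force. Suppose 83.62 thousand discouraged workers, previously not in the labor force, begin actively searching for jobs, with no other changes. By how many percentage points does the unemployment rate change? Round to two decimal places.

The unemployment rate changes by +6.75 percentage points.

Initially, labor force = 987.60 + 77.50 = 1,065.10 thousand, so u = 77.50/1,065.10 = 7.28%.
After the change, unemployed and labor force both rise by 83.62 → E = 987.60, U = 161.12, labor force = 1,148.72 thousand.
New unemployment rate = 161.12 / 1,148.72 = 14.03%.
Change = 14.03% − 7.28% = +6.75 percentage points.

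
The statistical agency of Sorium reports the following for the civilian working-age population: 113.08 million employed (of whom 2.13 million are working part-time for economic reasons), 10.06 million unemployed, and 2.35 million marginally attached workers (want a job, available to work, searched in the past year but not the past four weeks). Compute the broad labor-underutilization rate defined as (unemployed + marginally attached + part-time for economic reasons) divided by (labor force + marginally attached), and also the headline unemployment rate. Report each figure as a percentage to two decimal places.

Broad underutilization rate ≈ 11.59%; headline unemployment rate ≈ 8.17%.

Labor force = 113.08 + 10.06 = 123.14 million.
Numerator = 10.06 + 2.35 + 2.13 = 14.54 million.
Denominator = 123.14 + 2.35 = 125.49 million.
Broad rate = 14.54 / 125.49 = 11.59%.
Headline unemployment rate = 10.06 / 123.14 = 8.17%.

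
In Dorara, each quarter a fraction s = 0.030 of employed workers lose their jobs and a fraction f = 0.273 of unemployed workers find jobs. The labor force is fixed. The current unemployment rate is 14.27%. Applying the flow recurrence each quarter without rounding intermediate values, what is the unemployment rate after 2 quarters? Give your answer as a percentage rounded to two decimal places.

Unemployment rate after two quarters ≈ 12.02%.

With a fixed labor force, u_{t+1} = u_t + s·(1−u_t) − f·u_t = u_t·(1−s−f) + s.
Here 1−s−f = 0.697 and s = 0.030.
u_1 = 0.142700 × 0.697 + 0.030 = 0.129462.
u_2 = 0.129462 × 0.697 + 0.030 = 0.120235.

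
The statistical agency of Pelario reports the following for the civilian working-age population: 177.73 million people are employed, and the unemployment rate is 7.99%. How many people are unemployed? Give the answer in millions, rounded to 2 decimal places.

Let U be the number unemployed. The labor force is E + U, and U/(E+U) = 0.0799.
So U = 0.0799 × 177.73 / (1 − 0.0799) = 14.2006 / 0.9201 ≈ 15.43 million.

About 15.43 million are unemployed.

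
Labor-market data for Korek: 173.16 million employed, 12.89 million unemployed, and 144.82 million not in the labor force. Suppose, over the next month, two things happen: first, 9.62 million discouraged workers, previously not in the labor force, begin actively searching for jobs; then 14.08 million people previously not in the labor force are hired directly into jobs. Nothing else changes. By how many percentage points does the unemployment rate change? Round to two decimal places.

Initially, labor force = 173.16 + 12.89 = 186.05 million, so u = 12.89/186.05 = 6.93%.
After the first change, unemployed and labor force both rise by 9.62 → E = 173.16, U = 22.51, labor force = 195.67 million.
After the second change, employed and labor force both rise by 14.08; unemployed unchanged → E = 187.24, U = 22.51, labor force = 209.75 million.
New unemployment rate = 22.51 / 209.75 = 10.73%.
Change = 10.73% − 6.93% = +3.80 percentage points.

The unemployment rate changes by +3.80 percentage points.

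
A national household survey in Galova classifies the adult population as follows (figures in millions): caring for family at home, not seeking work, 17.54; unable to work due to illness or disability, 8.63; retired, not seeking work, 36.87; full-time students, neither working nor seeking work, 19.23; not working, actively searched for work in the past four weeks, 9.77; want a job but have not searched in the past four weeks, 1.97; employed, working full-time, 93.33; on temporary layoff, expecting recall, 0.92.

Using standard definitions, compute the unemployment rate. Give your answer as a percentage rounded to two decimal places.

Employed = 93.33 million.
Unemployed = 9.77 + 0.92 = 10.69 million (jobless and actively searching, or on temporary layoff).
Labor force = 93.33 + 10.69 = 104.02 million.
Unemployment rate = 10.69 / 104.02 = 10.28%.

Unemployment rate ≈ 10.28%.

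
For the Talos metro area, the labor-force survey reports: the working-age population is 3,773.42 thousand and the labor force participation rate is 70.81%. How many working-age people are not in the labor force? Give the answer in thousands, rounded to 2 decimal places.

About 1,101.46 thousand are not in the labor force.

Share not in the labor force = 1 − 0.7081 = 0.2919.
Not in labor force = 0.2919 × 3,773.42 ≈ 1,101.46 thousand.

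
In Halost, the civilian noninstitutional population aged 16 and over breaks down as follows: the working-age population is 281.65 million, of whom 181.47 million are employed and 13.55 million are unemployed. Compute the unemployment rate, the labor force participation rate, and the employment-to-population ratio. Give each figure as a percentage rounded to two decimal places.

Unemployment rate ≈ 6.95%; labor force participation rate ≈ 69.24%; employment-population ratio ≈ 64.43%.

Labor force = employed + unemployed = 181.47 + 13.55 = 195.02 million.
Unemployment rate = 13.55 / 195.02 = 6.95%.
Labor force participation rate = 195.02 / 281.65 = 69.24%.
Employment-population ratio = 181.47 / 281.65 = 64.43%.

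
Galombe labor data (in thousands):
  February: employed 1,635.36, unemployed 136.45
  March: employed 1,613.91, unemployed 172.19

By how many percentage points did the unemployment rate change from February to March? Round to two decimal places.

The unemployment rate changed by +1.94 percentage points.

February: labor force = 1,635.36 + 136.45 = 1,771.81; u = 136.45/1,771.81 = 7.70%.
March: labor force = 1,613.91 + 172.19 = 1,786.10; u = 172.19/1,786.10 = 9.64%.
Change = 9.64% − 7.70% = +1.94 pp.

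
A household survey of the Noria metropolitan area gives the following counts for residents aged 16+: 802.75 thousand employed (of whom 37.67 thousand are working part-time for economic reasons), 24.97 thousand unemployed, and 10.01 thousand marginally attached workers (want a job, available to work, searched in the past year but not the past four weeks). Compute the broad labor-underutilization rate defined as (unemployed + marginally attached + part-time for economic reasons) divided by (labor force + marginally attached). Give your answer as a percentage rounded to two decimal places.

Labor force = 802.75 + 24.97 = 827.72 thousand.
Numerator = 24.97 + 10.01 + 37.67 = 72.65 thousand.
Denominator = 827.72 + 10.01 = 837.73 thousand.
Broad rate = 72.65 / 837.73 = 8.67%.

Broad underutilization rate ≈ 8.67%.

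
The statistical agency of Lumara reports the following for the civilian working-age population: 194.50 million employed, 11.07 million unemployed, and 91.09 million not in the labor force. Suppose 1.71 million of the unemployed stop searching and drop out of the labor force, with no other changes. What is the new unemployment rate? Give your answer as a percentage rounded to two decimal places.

Initially, labor force = 194.50 + 11.07 = 205.57 million, so u = 11.07/205.57 = 5.39%.
After the change, unemployed and labor force both fall by 1.71 → E = 194.50, U = 9.36, labor force = 203.86 million.
New unemployment rate = 9.36 / 203.86 = 4.59%.

New unemployment rate ≈ 4.59%.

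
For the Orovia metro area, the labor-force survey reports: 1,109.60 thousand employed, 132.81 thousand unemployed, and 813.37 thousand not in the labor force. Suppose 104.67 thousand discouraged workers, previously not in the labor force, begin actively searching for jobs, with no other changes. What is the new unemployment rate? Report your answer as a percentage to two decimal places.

New unemployment rate ≈ 17.63%.

Initially, labor force = 1,109.60 + 132.81 = 1,242.41 thousand, so u = 132.81/1,242.41 = 10.69%.
After the change, unemployed and labor force both rise by 104.67 → E = 1,109.60, U = 237.48, labor force = 1,347.08 thousand.
New unemployment rate = 237.48 / 1,347.08 = 17.63%.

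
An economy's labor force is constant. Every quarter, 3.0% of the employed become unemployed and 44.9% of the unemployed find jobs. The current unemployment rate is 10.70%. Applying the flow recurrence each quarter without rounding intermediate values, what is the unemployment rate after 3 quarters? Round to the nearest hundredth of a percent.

With a fixed labor force, u_{t+1} = u_t + s·(1−u_t) − f·u_t = u_t·(1−s−f) + s.
Here 1−s−f = 0.521 and s = 0.030.
u_1 = 0.107000 × 0.521 + 0.030 = 0.085747.
u_2 = 0.085747 × 0.521 + 0.030 = 0.074674.
u_3 = 0.074674 × 0.521 + 0.030 = 0.068905.

Unemployment rate after three quarters ≈ 6.89%.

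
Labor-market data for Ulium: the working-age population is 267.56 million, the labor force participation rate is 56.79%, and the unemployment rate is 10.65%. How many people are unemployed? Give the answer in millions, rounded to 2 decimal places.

About 16.18 million are unemployed.

Labor force = 0.5679 × 267.56 = 151.95 million.
Unemployed = 0.1065 × 151.95 ≈ 16.18 million.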